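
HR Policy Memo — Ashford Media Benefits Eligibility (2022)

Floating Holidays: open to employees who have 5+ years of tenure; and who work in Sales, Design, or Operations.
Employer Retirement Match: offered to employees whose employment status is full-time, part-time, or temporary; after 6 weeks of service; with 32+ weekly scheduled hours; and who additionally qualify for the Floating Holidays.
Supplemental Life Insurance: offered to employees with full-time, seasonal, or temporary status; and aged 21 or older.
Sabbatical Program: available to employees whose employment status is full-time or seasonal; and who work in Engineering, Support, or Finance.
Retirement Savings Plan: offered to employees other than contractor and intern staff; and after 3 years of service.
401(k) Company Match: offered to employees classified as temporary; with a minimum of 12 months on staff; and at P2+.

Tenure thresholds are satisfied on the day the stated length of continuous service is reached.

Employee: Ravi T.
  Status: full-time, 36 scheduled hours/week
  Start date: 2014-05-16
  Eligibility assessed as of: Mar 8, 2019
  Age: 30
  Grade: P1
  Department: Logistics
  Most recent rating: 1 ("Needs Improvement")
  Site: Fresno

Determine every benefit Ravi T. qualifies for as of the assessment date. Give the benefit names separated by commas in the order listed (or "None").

Supplemental Life Insurance, Retirement Savings Plan

Service from 2014-05-16 to Mar 8, 2019: 1757 days.
Floating Holidays — service 1757 days < 5 years (≈1825 days) ✗ → not eligible.
Employer Retirement Match — status full-time ✓; service 1757 days ≥ 6 weeks (≈42 days) ✓; 36 hrs/wk ≥ 32 ✓; not eligible for Floating Holidays ✗ → not eligible.
Supplemental Life Insurance — status full-time ✓; age 30 ≥ 21 ✓ → eligible.
Sabbatical Program — status full-time ✓; dept Logistics ✗ → not eligible.
Retirement Savings Plan — status full-time ✓ (not excluded); service 1757 days ≥ 3 years (≈1095 days) ✓ → eligible.
401(k) Company Match — status full-time ✗ (requires temporary) → not eligible.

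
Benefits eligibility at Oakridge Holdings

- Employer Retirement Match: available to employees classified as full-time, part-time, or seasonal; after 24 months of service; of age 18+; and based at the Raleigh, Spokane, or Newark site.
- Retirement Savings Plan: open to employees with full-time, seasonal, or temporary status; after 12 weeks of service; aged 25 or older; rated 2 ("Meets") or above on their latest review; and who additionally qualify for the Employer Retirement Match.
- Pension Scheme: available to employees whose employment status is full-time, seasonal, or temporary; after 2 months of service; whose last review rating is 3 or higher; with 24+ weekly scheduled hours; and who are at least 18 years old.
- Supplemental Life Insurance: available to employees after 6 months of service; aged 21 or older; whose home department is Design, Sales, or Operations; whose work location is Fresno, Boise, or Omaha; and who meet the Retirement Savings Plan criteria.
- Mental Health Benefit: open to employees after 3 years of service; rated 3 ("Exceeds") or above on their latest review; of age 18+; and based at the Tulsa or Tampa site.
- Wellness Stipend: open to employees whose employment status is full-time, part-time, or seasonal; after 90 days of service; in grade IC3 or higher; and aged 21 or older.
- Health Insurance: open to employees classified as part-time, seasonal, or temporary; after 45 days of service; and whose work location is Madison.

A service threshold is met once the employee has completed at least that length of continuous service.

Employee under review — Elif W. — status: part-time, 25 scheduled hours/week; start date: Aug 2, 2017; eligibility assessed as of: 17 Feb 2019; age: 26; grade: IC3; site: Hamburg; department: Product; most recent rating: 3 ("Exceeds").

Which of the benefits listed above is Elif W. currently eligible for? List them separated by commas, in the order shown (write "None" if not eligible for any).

Wellness Stipend

Service from Aug 2, 2017 to 17 Feb 2019: 564 days.
Employer Retirement Match — status part-time ✓; service 564 days < 24 months (≈720 days) ✗ → not eligible.
Retirement Savings Plan — status part-time ✗ (requires full-time, seasonal, or temporary) → not eligible.
Pension Scheme — status part-time ✗ (requires full-time, seasonal, or temporary) → not eligible.
Supplemental Life Insurance — service 564 days ≥ 6 months (≈180 days) ✓; age 26 ≥ 21 ✓; dept Product ✗ → not eligible.
Mental Health Benefit — service 564 days < 3 years (≈1095 days) ✗ → not eligible.
Wellness Stipend — status part-time ✓; service 564 days ≥ 90 days ✓; grade IC3 ≥ IC3 ✓; age 26 ≥ 21 ✓ → eligible.
Health Insurance — status part-time ✓; service 564 days ≥ 45 days ✓; site Hamburg ✗ (not Madison) → not eligible.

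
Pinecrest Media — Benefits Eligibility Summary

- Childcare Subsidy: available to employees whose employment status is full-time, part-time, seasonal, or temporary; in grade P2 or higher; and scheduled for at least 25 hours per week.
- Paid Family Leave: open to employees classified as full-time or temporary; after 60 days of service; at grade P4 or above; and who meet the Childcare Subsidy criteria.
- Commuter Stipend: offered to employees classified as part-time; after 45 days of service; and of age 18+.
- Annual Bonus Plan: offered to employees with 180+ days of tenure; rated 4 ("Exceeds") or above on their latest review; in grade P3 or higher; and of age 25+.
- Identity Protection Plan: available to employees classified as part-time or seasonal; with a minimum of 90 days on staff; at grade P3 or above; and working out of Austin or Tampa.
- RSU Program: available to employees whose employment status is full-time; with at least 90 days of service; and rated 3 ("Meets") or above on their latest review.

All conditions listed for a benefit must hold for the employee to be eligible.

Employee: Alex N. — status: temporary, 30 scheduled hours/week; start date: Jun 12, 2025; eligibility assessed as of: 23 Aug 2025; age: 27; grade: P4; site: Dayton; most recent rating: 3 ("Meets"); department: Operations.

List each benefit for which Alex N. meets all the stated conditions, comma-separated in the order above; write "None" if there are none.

Childcare Subsidy, Paid Family Leave

Service from Jun 12, 2025 to 23 Aug 2025: 72 days.
Childcare Subsidy — status temporary ✓; grade P4 ≥ P2 ✓; 30 hrs/wk ≥ 25 ✓ → eligible.
Paid Family Leave — status temporary ✓; service 72 days ≥ 60 days ✓; grade P4 ≥ P4 ✓; eligible for Childcare Subsidy ✓ → eligible.
Commuter Stipend — status temporary ✗ (requires part-time) → not eligible.
Annual Bonus Plan — service 72 days < 180 days ✗ → not eligible.
Identity Protection Plan — status temporary ✗ (requires part-time or seasonal) → not eligible.
RSU Program — status temporary ✗ (requires full-time) → not eligible.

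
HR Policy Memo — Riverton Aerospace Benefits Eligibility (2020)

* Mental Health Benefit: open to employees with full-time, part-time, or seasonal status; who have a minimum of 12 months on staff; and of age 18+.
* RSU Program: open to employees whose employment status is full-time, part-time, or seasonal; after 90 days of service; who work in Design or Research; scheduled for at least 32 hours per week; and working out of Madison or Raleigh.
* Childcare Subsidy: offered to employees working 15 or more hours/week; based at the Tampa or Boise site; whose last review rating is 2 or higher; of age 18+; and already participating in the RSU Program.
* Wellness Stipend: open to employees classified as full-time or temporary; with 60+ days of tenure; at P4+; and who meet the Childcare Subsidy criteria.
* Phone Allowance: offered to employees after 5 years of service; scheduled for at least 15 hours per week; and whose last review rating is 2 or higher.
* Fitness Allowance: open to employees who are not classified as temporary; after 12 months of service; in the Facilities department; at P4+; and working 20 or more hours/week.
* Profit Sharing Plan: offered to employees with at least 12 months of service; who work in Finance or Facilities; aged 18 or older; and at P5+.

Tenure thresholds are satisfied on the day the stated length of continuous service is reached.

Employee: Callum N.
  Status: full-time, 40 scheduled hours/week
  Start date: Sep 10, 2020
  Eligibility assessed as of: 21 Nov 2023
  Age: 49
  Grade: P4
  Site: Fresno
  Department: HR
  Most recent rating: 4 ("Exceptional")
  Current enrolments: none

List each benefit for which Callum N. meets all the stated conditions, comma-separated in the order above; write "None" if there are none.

Service from Sep 10, 2020 to 21 Nov 2023: 1167 days.
Mental Health Benefit — status full-time ✓; service 1167 days ≥ 12 months (≈360 days) ✓; age 49 ≥ 18 ✓ → eligible.
RSU Program — status full-time ✓; service 1167 days ≥ 90 days ✓; dept HR ✗ → not eligible.
Childcare Subsidy — 40 hrs/wk ≥ 15 ✓; site Fresno ✗ (not Tampa or Boise) → not eligible.
Wellness Stipend — status full-time ✓; service 1167 days ≥ 60 days ✓; grade P4 ≥ P4 ✓; not eligible for Childcare Subsidy ✗ → not eligible.
Phone Allowance — service 1167 days < 5 years (≈1825 days) ✗ → not eligible.
Fitness Allowance — status full-time ✓ (not excluded); service 1167 days ≥ 12 months (≈360 days) ✓; dept HR ✗ → not eligible.
Profit Sharing Plan — service 1167 days ≥ 12 months (≈360 days) ✓; dept HR ✗ → not eligible.

Mental Health Benefit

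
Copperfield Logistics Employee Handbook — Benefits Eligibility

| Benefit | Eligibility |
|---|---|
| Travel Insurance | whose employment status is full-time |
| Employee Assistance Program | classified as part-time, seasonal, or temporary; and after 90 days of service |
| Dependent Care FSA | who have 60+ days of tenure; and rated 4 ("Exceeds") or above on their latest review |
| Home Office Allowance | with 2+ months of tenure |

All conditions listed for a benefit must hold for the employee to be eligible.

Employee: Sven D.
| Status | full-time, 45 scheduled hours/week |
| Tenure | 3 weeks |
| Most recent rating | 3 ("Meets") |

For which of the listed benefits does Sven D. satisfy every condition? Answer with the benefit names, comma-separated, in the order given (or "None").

Travel Insurance

Travel Insurance — status full-time ✓ → eligible.
Employee Assistance Program — status full-time ✗ (requires part-time, seasonal, or temporary) → not eligible.
Dependent Care FSA — service 3 weeks < 60 days ✗ → not eligible.
Home Office Allowance — service 3 weeks < 2 months (≈60 days) ✗ → not eligible.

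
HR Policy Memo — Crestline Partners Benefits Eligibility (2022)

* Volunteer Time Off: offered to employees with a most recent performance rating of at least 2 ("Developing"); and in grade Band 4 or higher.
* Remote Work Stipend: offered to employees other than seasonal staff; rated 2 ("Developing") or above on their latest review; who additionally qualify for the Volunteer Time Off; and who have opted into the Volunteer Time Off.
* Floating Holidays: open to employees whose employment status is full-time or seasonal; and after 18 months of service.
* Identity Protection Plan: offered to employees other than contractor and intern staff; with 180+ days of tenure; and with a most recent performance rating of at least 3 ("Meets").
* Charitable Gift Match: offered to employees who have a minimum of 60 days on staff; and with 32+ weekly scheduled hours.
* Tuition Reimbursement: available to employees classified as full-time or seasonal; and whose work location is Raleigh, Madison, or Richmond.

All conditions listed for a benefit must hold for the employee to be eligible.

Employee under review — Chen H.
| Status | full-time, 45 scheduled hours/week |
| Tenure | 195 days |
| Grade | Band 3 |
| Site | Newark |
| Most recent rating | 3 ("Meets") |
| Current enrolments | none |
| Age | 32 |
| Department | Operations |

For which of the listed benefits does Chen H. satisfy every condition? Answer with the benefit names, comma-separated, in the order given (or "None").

Identity Protection Plan, Charitable Gift Match

Volunteer Time Off — rating 3 ≥ 2 ✓; grade Band 3 < Band 4 ✗ → not eligible.
Remote Work Stipend — status full-time ✓ (not excluded); rating 3 ≥ 2 ✓; not eligible for Volunteer Time Off ✗ → not eligible.
Floating Holidays — status full-time ✓; service 195 days < 18 months (≈540 days) ✗ → not eligible.
Identity Protection Plan — status full-time ✓ (not excluded); service 195 days ≥ 180 days ✓; rating 3 ≥ 3 ✓ → eligible.
Charitable Gift Match — service 195 days ≥ 60 days ✓; 45 hrs/wk ≥ 32 ✓ → eligible.
Tuition Reimbursement — status full-time ✓; site Newark ✗ (not Raleigh, Madison, or Richmond) → not eligible.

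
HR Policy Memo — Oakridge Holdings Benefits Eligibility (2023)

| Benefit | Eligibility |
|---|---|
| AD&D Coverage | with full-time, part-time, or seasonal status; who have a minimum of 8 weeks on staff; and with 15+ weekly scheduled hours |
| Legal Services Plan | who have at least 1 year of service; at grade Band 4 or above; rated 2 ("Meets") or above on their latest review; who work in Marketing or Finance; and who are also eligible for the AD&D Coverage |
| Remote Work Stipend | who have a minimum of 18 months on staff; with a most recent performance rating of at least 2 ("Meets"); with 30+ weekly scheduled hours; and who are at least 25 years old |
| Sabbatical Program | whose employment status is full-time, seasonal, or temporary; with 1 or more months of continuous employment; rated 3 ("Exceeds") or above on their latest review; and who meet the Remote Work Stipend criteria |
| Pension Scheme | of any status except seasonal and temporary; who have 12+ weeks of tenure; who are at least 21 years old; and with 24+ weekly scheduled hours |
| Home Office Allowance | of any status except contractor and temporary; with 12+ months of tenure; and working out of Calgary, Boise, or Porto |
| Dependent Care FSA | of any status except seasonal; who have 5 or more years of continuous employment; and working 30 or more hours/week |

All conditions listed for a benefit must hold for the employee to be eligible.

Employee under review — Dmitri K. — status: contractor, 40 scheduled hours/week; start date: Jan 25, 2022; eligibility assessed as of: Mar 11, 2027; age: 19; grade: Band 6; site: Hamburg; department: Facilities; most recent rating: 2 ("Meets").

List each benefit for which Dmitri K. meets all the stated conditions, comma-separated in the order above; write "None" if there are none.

Service from Jan 25, 2022 to Mar 11, 2027: 1871 days.
AD&D Coverage — status contractor ✗ (requires full-time, part-time, or seasonal) → not eligible.
Legal Services Plan — service 1871 days ≥ 1 year (≈365 days) ✓; grade Band 6 ≥ Band 4 ✓; rating 2 ≥ 2 ✓; dept Facilities ✗ → not eligible.
Remote Work Stipend — service 1871 days ≥ 18 months (≈540 days) ✓; rating 2 ≥ 2 ✓; 40 hrs/wk ≥ 30 ✓; age 19 < 25 ✗ → not eligible.
Sabbatical Program — status contractor ✗ (requires full-time, seasonal, or temporary) → not eligible.
Pension Scheme — status contractor ✓ (not excluded); service 1871 days ≥ 12 weeks (≈84 days) ✓; age 19 < 21 ✗ → not eligible.
Home Office Allowance — status contractor ✗ (excluded) → not eligible.
Dependent Care FSA — status contractor ✓ (not excluded); service 1871 days ≥ 5 years (≈1825 days) ✓; 40 hrs/wk ≥ 30 ✓ → eligible.

Dependent Care FSA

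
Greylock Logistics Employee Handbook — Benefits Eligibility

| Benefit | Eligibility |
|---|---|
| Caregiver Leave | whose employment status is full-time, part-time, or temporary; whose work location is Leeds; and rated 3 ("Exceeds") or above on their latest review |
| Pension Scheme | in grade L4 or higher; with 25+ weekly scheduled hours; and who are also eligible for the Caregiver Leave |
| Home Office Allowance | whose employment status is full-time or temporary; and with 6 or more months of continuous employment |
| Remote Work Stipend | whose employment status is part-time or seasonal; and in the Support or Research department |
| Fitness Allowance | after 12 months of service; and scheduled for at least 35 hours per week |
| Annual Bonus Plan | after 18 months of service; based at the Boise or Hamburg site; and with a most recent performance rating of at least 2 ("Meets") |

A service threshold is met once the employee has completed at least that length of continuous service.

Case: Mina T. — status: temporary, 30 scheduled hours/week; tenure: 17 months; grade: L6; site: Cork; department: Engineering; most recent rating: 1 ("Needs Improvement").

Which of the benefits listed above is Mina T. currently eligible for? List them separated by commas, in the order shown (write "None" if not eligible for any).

Home Office Allowance

Caregiver Leave — status temporary ✓; site Cork ✗ (not Leeds) → not eligible.
Pension Scheme — grade L6 ≥ L4 ✓; 30 hrs/wk ≥ 25 ✓; not eligible for Caregiver Leave ✗ → not eligible.
Home Office Allowance — status temporary ✓; service 17 months ≥ 6 months ✓ → eligible.
Remote Work Stipend — status temporary ✗ (requires part-time or seasonal) → not eligible.
Fitness Allowance — service 17 months ≥ 12 months ✓; 30 hrs/wk < 35 ✗ → not eligible.
Annual Bonus Plan — service 17 months < 18 months ✗ → not eligible.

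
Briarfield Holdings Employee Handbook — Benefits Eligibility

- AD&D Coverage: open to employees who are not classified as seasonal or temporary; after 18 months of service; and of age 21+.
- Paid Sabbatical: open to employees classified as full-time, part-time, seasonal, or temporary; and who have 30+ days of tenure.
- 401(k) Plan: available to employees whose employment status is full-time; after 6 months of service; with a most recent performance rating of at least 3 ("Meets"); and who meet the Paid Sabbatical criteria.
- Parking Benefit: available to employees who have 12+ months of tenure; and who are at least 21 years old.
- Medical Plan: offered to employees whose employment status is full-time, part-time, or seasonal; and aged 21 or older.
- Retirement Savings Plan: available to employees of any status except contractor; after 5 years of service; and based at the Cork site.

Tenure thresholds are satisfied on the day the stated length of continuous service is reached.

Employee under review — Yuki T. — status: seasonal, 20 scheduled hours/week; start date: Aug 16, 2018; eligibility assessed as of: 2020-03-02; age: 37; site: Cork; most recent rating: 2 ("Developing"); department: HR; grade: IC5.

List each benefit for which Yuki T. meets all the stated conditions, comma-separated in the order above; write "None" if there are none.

Paid Sabbatical, Parking Benefit, Medical Plan

Service from Aug 16, 2018 to 2020-03-02: 564 days.
AD&D Coverage — status seasonal ✗ (excluded) → not eligible.
Paid Sabbatical — status seasonal ✓; service 564 days ≥ 30 days ✓ → eligible.
401(k) Plan — status seasonal ✗ (requires full-time) → not eligible.
Parking Benefit — service 564 days ≥ 12 months (≈360 days) ✓; age 37 ≥ 21 ✓ → eligible.
Medical Plan — status seasonal ✓; age 37 ≥ 21 ✓ → eligible.
Retirement Savings Plan — status seasonal ✓ (not excluded); service 564 days < 5 years (≈1825 days) ✗ → not eligible.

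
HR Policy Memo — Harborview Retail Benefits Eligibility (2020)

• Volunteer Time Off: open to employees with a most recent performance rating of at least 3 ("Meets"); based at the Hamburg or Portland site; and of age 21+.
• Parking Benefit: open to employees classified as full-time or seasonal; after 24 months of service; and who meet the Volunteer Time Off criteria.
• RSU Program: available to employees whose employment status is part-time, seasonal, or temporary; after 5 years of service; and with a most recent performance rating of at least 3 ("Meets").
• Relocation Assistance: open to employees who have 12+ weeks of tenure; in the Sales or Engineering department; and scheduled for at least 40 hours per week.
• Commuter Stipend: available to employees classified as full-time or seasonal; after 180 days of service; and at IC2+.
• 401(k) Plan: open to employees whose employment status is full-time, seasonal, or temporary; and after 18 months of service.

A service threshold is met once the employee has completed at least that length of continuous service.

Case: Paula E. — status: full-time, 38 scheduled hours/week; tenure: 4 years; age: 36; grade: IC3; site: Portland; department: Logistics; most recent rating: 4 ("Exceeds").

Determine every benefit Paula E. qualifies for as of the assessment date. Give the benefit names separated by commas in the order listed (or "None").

Volunteer Time Off — rating 4 ≥ 3 ✓; site Portland ✓; age 36 ≥ 21 ✓ → eligible.
Parking Benefit — status full-time ✓; service 4 years ≥ 24 months (≈720 days) ✓; eligible for Volunteer Time Off ✓ → eligible.
RSU Program — status full-time ✗ (requires part-time, seasonal, or temporary) → not eligible.
Relocation Assistance — service 4 years ≥ 12 weeks (≈84 days) ✓; dept Logistics ✗ → not eligible.
Commuter Stipend — status full-time ✓; service 4 years ≥ 180 days ✓; grade IC3 ≥ IC2 ✓ → eligible.
401(k) Plan — status full-time ✓; service 4 years ≥ 18 months (≈540 days) ✓ → eligible.

Volunteer Time Off, Parking Benefit, Commuter Stipend, 401(k) Plan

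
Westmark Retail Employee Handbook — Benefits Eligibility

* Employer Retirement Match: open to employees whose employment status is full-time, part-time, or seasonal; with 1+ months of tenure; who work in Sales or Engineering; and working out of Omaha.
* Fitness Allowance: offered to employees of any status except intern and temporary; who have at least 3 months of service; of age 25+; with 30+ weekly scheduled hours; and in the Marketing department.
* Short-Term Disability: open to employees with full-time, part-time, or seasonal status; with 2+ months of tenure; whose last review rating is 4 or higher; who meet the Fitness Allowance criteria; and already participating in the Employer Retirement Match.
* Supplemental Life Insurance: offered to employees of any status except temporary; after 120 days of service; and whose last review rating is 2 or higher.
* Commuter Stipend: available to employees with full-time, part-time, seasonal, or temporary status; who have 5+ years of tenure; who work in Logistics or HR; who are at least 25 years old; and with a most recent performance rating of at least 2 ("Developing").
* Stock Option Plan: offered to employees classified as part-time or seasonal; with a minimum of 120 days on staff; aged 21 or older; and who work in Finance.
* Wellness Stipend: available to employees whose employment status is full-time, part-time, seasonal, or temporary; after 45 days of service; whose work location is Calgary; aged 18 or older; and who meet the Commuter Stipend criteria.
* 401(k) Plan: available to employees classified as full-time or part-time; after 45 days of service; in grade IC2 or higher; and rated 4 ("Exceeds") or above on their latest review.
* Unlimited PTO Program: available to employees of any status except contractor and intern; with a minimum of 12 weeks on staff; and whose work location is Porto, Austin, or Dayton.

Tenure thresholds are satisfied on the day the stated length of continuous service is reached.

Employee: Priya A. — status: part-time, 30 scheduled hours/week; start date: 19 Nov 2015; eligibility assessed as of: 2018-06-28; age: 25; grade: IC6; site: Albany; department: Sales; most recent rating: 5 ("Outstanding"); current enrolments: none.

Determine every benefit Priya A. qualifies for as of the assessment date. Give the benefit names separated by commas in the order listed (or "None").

Supplemental Life Insurance, 401(k) Plan

Service from 19 Nov 2015 to 2018-06-28: 952 days.
Employer Retirement Match — status part-time ✓; service 952 days ≥ 1 month (≈30 days) ✓; dept Sales ✓; site Albany ✗ (not Omaha) → not eligible.
Fitness Allowance — status part-time ✓ (not excluded); service 952 days ≥ 3 months (≈90 days) ✓; age 25 ≥ 25 ✓; 30 hrs/wk ≥ 30 ✓; dept Sales ✗ → not eligible.
Short-Term Disability — status part-time ✓; service 952 days ≥ 2 months (≈60 days) ✓; rating 5 ≥ 4 ✓; not eligible for Fitness Allowance ✗ → not eligible.
Supplemental Life Insurance — status part-time ✓ (not excluded); service 952 days ≥ 120 days ✓; rating 5 ≥ 2 ✓ → eligible.
Commuter Stipend — status part-time ✓; service 952 days < 5 years (≈1825 days) ✗ → not eligible.
Stock Option Plan — status part-time ✓; service 952 days ≥ 120 days ✓; age 25 ≥ 21 ✓; dept Sales ✗ → not eligible.
Wellness Stipend — status part-time ✓; service 952 days ≥ 45 days ✓; site Albany ✗ (not Calgary) → not eligible.
401(k) Plan — status part-time ✓; service 952 days ≥ 45 days ✓; grade IC6 ≥ IC2 ✓; rating 5 ≥ 4 ✓ → eligible.
Unlimited PTO Program — status part-time ✓ (not excluded); service 952 days ≥ 12 weeks (≈84 days) ✓; site Albany ✗ (not Porto, Austin, or Dayton) → not eligible.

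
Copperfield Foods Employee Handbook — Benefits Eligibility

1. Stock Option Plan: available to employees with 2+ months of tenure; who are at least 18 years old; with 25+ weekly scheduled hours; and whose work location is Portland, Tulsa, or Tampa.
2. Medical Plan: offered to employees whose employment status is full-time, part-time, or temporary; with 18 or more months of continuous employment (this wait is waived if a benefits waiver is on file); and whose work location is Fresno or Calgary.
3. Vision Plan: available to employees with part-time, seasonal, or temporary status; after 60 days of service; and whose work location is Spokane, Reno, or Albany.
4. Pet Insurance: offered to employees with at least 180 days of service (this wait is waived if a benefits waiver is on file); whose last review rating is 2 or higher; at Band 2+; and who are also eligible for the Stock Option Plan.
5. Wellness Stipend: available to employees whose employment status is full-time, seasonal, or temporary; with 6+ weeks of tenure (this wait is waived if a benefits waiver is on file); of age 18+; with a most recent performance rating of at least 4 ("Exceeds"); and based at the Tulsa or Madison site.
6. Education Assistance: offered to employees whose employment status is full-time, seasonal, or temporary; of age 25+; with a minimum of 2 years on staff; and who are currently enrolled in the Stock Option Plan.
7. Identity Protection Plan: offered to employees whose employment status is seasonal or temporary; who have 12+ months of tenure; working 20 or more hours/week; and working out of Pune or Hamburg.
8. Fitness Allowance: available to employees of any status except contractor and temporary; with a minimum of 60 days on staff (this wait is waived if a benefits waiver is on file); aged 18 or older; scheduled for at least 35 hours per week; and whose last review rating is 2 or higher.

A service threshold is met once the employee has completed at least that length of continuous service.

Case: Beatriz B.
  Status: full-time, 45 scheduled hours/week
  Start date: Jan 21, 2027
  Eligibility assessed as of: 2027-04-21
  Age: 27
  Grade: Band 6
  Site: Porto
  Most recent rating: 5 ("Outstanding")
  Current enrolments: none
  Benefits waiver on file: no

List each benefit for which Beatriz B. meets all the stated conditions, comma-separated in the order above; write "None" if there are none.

Fitness Allowance

Service from Jan 21, 2027 to 2027-04-21: 90 days.
Stock Option Plan — service 90 days ≥ 2 months (≈60 days) ✓; age 27 ≥ 18 ✓; 45 hrs/wk ≥ 25 ✓; site Porto ✗ (not Portland, Tulsa, or Tampa) → not eligible.
Medical Plan — status full-time ✓; no waiver, service 90 days < 18 months (≈540 days) ✗ → not eligible.
Vision Plan — status full-time ✗ (requires part-time, seasonal, or temporary) → not eligible.
Pet Insurance — no waiver, service 90 days < 180 days ✗ → not eligible.
Wellness Stipend — status full-time ✓; no waiver, service 90 days ≥ 6 weeks (≈42 days) ✓; age 27 ≥ 18 ✓; rating 5 ≥ 4 ✓; site Porto ✗ (not Tulsa or Madison) → not eligible.
Education Assistance — status full-time ✓; age 27 ≥ 25 ✓; service 90 days < 2 years (≈730 days) ✗ → not eligible.
Identity Protection Plan — status full-time ✗ (requires seasonal or temporary) → not eligible.
Fitness Allowance — status full-time ✓ (not excluded); no waiver, service 90 days ≥ 60 days ✓; age 27 ≥ 18 ✓; 45 hrs/wk ≥ 35 ✓; rating 5 ≥ 2 ✓ → eligible.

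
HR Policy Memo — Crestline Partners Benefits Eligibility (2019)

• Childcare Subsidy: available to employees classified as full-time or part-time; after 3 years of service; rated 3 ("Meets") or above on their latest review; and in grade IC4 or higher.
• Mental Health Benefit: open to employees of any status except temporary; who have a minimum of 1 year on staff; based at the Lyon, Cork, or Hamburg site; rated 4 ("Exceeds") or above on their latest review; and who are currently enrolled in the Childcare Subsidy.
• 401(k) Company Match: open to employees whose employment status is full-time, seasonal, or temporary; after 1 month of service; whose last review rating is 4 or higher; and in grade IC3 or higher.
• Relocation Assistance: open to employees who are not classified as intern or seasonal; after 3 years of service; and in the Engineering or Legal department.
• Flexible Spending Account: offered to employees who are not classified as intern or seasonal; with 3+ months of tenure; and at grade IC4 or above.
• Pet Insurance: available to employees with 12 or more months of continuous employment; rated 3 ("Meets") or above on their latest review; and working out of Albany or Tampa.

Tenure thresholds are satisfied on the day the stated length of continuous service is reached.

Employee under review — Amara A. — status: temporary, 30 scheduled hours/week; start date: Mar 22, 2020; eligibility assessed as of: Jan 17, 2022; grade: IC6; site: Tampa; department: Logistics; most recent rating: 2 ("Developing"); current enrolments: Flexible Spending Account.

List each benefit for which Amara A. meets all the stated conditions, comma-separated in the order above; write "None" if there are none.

Service from Mar 22, 2020 to Jan 17, 2022: 666 days.
Childcare Subsidy — status temporary ✗ (requires full-time or part-time) → not eligible.
Mental Health Benefit — status temporary ✗ (excluded) → not eligible.
401(k) Company Match — status temporary ✓; service 666 days ≥ 1 month (≈30 days) ✓; rating 2 < 4 ✗ → not eligible.
Relocation Assistance — status temporary ✓ (not excluded); service 666 days < 3 years (≈1095 days) ✗ → not eligible.
Flexible Spending Account — status temporary ✓ (not excluded); service 666 days ≥ 3 months (≈90 days) ✓; grade IC6 ≥ IC4 ✓ → eligible.
Pet Insurance — service 666 days ≥ 12 months (≈360 days) ✓; rating 2 < 3 ✗ → not eligible.

Flexible Spending Account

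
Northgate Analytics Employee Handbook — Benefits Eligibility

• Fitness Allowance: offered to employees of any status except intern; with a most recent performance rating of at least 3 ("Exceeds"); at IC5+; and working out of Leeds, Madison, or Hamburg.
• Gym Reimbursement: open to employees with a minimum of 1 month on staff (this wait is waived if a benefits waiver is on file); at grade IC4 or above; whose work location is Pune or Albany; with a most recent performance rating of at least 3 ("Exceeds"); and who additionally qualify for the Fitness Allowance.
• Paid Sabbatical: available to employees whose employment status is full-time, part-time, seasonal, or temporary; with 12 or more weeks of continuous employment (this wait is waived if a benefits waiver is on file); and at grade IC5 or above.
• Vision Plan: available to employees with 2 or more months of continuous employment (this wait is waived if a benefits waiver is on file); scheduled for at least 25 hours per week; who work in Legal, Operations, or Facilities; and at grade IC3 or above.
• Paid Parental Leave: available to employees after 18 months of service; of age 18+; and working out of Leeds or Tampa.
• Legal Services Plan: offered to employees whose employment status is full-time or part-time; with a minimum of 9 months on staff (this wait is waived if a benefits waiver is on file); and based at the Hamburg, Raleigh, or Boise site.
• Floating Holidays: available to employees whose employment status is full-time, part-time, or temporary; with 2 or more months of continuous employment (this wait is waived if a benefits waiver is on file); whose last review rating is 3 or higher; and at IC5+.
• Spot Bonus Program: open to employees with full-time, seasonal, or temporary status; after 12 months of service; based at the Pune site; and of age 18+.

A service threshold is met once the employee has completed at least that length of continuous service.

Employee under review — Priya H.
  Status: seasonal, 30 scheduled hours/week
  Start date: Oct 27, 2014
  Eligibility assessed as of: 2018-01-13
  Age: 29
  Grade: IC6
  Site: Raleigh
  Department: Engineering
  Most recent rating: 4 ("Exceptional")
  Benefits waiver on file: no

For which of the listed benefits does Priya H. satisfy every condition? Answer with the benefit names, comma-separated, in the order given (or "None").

Paid Sabbatical

Service from Oct 27, 2014 to 2018-01-13: 1174 days.
Fitness Allowance — status seasonal ✓ (not excluded); rating 4 ≥ 3 ✓; grade IC6 ≥ IC5 ✓; site Raleigh ✗ (not Leeds, Madison, or Hamburg) → not eligible.
Gym Reimbursement — no waiver, service 1174 days ≥ 1 month (≈30 days) ✓; grade IC6 ≥ IC4 ✓; site Raleigh ✗ (not Pune or Albany) → not eligible.
Paid Sabbatical — status seasonal ✓; no waiver, service 1174 days ≥ 12 weeks (≈84 days) ✓; grade IC6 ≥ IC5 ✓ → eligible.
Vision Plan — no waiver, service 1174 days ≥ 2 months (≈60 days) ✓; 30 hrs/wk ≥ 25 ✓; dept Engineering ✗ → not eligible.
Paid Parental Leave — service 1174 days ≥ 18 months (≈540 days) ✓; age 29 ≥ 18 ✓; site Raleigh ✗ (not Leeds or Tampa) → not eligible.
Legal Services Plan — status seasonal ✗ (requires full-time or part-time) → not eligible.
Floating Holidays — status seasonal ✗ (requires full-time, part-time, or temporary) → not eligible.
Spot Bonus Program — status seasonal ✓; service 1174 days ≥ 12 months (≈360 days) ✓; site Raleigh ✗ (not Pune) → not eligible.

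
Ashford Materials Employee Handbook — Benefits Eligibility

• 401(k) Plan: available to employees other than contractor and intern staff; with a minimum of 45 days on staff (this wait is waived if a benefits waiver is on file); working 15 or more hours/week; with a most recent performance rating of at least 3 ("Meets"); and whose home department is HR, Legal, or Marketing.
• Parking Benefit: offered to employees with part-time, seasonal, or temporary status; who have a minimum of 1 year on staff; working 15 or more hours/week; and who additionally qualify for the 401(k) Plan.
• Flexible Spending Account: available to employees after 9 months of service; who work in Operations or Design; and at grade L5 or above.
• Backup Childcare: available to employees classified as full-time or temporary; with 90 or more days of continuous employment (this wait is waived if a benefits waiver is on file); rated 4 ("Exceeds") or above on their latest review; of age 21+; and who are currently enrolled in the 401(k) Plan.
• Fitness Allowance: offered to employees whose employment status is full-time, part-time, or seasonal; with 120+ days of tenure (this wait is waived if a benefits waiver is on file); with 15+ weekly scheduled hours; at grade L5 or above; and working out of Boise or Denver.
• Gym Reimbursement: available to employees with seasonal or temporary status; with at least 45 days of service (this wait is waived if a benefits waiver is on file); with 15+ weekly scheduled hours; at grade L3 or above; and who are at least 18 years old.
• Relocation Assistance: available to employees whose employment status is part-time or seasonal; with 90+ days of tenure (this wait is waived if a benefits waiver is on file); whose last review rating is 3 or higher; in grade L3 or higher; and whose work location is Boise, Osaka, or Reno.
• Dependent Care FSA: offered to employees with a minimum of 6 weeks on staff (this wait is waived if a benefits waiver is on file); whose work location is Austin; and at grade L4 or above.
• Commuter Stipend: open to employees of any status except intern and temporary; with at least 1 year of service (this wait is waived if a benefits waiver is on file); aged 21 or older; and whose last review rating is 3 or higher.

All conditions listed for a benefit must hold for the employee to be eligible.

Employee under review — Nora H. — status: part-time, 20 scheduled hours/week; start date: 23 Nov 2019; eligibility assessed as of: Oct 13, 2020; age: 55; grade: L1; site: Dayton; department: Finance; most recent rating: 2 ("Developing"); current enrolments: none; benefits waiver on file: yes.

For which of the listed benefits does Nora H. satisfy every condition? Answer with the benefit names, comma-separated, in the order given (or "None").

Service from 23 Nov 2019 to Oct 13, 2020: 325 days.
401(k) Plan — status part-time ✓ (not excluded); benefits waiver on file ✓; 20 hrs/wk ≥ 15 ✓; rating 2 < 3 ✗ → not eligible.
Parking Benefit — status part-time ✓; service 325 days < 1 year (≈365 days) ✗ → not eligible.
Flexible Spending Account — service 325 days ≥ 9 months (≈270 days) ✓; dept Finance ✗ → not eligible.
Backup Childcare — status part-time ✗ (requires full-time or temporary) → not eligible.
Fitness Allowance — status part-time ✓; benefits waiver on file ✓; 20 hrs/wk ≥ 15 ✓; grade L1 < L5 ✗ → not eligible.
Gym Reimbursement — status part-time ✗ (requires seasonal or temporary) → not eligible.
Relocation Assistance — status part-time ✓; benefits waiver on file ✓; rating 2 < 3 ✗ → not eligible.
Dependent Care FSA — benefits waiver on file ✓; site Dayton ✗ (not Austin) → not eligible.
Commuter Stipend — status part-time ✓ (not excluded); benefits waiver on file ✓; age 55 ≥ 21 ✓; rating 2 < 3 ✗ → not eligible.

None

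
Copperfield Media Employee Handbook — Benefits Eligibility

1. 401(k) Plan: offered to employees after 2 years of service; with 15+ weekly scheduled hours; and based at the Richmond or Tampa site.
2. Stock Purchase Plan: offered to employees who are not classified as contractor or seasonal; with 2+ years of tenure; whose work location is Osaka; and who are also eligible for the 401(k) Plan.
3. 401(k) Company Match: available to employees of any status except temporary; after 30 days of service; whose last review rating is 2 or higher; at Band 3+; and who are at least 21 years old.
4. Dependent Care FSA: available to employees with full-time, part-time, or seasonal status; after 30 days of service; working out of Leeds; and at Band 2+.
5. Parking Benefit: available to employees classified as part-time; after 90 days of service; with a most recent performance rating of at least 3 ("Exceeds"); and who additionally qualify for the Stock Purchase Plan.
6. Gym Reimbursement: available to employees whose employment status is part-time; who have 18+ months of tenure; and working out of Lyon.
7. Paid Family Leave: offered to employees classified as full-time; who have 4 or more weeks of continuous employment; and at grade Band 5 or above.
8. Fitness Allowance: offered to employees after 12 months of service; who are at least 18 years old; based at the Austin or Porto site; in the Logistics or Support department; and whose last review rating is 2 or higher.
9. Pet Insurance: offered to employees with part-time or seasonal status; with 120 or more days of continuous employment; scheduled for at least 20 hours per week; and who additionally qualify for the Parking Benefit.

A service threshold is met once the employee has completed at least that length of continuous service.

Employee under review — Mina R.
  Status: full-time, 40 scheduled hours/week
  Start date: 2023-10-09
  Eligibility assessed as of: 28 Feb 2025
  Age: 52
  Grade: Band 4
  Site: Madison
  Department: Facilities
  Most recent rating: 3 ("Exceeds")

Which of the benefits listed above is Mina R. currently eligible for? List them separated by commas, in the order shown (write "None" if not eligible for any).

401(k) Company Match

Service from 2023-10-09 to 28 Feb 2025: 508 days.
401(k) Plan — service 508 days < 2 years (≈730 days) ✗ → not eligible.
Stock Purchase Plan — status full-time ✓ (not excluded); service 508 days < 2 years (≈730 days) ✗ → not eligible.
401(k) Company Match — status full-time ✓ (not excluded); service 508 days ≥ 30 days ✓; rating 3 ≥ 2 ✓; grade Band 4 ≥ Band 3 ✓; age 52 ≥ 21 ✓ → eligible.
Dependent Care FSA — status full-time ✓; service 508 days ≥ 30 days ✓; site Madison ✗ (not Leeds) → not eligible.
Parking Benefit — status full-time ✗ (requires part-time) → not eligible.
Gym Reimbursement — status full-time ✗ (requires part-time) → not eligible.
Paid Family Leave — status full-time ✓; service 508 days ≥ 4 weeks (≈28 days) ✓; grade Band 4 < Band 5 ✗ → not eligible.
Fitness Allowance — service 508 days ≥ 12 months (≈360 days) ✓; age 52 ≥ 18 ✓; site Madison ✗ (not Austin or Porto) → not eligible.
Pet Insurance — status full-time ✗ (requires part-time or seasonal) → not eligible.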